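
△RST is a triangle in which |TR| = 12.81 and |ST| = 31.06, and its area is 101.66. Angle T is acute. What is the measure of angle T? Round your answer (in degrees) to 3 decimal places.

From area = ½·|ST|·|TR|·sin T, we get sin T = 2·area/(|ST|·|TR|) ≈ 0.51101.
Taking the acute solution, ∠T ≈ 30.73°.

∠T ≈ 30.731°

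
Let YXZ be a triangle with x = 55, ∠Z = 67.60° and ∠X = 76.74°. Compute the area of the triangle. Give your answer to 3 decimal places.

area ≈ 837.547

The third angle is ∠Y = 180° − ∠X − ∠Z = 35.66°.
Law of sines: y = x·sin Y/sin X ≈ 32.942.
Law of sines: z = x·sin Z/sin X ≈ 52.243.
Area = ½·x·y·sin Z ≈ 837.55.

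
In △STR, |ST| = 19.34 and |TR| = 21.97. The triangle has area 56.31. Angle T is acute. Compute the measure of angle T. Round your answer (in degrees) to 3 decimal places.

From area = ½·|ST|·|TR|·sin T, we get sin T = 2·area/(|ST|·|TR|) ≈ 0.26505.
Taking the acute solution, ∠T ≈ 15.37°.

∠T ≈ 15.370°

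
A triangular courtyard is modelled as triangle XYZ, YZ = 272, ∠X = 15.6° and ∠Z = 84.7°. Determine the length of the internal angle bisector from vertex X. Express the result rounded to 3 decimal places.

The third angle is ∠Y = 180° − ∠Z − ∠X = 79.70°.
Law of sines: ZX = YZ·sin Y/sin X ≈ 995.15.
Law of sines: XY = YZ·sin Z/sin X ≈ 1007.1.
The bisector from X has length 2·ZX·XY·cos(∠X/2)/(ZX+XY) ≈ 991.84.

991.844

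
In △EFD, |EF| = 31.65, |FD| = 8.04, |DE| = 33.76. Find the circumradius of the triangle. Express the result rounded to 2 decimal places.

R ≈ 17.06

By the law of cosines, cos E = (|DE|² + |EF|² − |FD|²) / (2·|DE|·|EF|) ≈ 0.97183, so ∠E ≈ 13.63°.
Circumradius = |FD|/(2 sin E) ≈ 17.058.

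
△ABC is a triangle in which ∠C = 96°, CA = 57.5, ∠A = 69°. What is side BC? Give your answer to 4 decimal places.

207.4070

The third angle is ∠B = 180° − ∠C − ∠A = 15.00°.
Law of sines: BC = CA·sin A/sin B ≈ 207.41.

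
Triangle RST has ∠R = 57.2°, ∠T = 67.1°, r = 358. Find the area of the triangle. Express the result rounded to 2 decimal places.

The third angle is ∠S = 180° − ∠T − ∠R = 55.70°.
Law of sines: s = r·sin S/sin R ≈ 351.84.
Law of sines: t = r·sin T/sin R ≈ 392.34.
Area = ½·r·s·sin T ≈ 58015.

area ≈ 58015.32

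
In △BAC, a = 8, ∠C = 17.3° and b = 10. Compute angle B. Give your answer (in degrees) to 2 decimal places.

117.49

By the law of cosines, c² = b² + a² − 2·b·a·cos C = 11.238, so c ≈ 3.3524.
Law of cosines again: cos B = (a² + c² − b²)/(2·a·c) ≈ -0.46165, so ∠B ≈ 117.49°.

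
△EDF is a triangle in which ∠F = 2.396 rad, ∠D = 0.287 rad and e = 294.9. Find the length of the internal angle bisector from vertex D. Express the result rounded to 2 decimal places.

The third angle is ∠E = π − ∠D − ∠F = 0.459 rad.
Law of sines: d = e·sin D/sin E ≈ 188.57.
Law of sines: f = e·sin F/sin E ≈ 451.93.
The bisector from D has length 2·f·e·cos(∠D/2)/(f+e) ≈ 353.24.

353.24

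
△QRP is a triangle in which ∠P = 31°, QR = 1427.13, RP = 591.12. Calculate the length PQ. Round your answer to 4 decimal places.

1900.9666

Law of sines: sin Q = RP·sin P/QR ≈ 0.21333.
Since QR ≥ RP, only the acute value applies: ∠Q ≈ 12.32°.
Then ∠R = 180° − ∠P − ∠Q ≈ 136.68°.
Law of sines gives PQ = QR·sin R/sin P ≈ 1901.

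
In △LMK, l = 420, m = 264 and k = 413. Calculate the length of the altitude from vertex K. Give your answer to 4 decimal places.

h_K ≈ 252.4240

Semiperimeter s = (420 + 264 + 413)/2 = 548.5.
Heron's formula: area = √(548.5·128.5·284.5·135.5) ≈ 52126.
The altitude from K has length 2·area/k ≈ 252.42.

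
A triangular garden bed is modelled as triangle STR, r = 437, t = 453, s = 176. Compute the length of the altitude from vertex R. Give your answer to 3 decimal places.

174.955

Semiperimeter p = (176 + 453 + 437)/2 = 533.
Heron's formula: area = √(533·357·80·96) ≈ 38228.
The altitude from R has length 2·area/r ≈ 174.96.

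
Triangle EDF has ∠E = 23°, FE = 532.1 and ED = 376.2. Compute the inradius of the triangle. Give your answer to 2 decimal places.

By the law of cosines, DF² = FE² + ED² − 2·FE·ED·cos E = 56131, so DF ≈ 236.92.
Area = ½·FE·ED·sin E ≈ 39108.
Semiperimeter s = (236.92+532.1+376.2)/2 = 572.61.
Inradius = area/s = 39108/572.61 ≈ 68.297.

68.30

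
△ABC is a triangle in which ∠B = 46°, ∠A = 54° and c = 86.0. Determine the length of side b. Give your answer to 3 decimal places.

The third angle is ∠C = 180° − ∠A − ∠B = 80.00°.
Law of sines: b = c·sin B/sin C ≈ 62.818.

62.818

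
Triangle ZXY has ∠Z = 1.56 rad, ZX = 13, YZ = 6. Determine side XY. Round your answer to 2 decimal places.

By the law of cosines, XY² = YZ² + ZX² − 2·YZ·ZX·cos Z = 203.32, so XY ≈ 14.259.

14.26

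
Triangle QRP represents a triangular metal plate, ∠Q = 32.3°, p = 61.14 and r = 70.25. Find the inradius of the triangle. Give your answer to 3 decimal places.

By the law of cosines, q² = r² + p² − 2·r·p·cos Q = 1412.2, so q ≈ 37.58.
Area = ½·r·p·sin Q ≈ 1147.5.
Semiperimeter s = (37.58+70.25+61.14)/2 = 84.485.
Inradius = area/s = 1147.5/84.485 ≈ 13.583.

13.583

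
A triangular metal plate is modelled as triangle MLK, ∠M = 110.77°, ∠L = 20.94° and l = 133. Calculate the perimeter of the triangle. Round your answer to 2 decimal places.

758.77

The third angle is ∠K = 180° − ∠M − ∠L = 48.29°.
Law of sines: m = l·sin M/sin L ≈ 347.96.
Law of sines: k = l·sin K/sin L ≈ 277.81.
Semiperimeter s = (347.96+133+277.81)/2 = 379.38.
Perimeter = 347.96 + 133 + 277.81 = 758.77.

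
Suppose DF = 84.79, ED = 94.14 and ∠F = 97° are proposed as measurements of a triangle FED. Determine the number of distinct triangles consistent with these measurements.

1

DF·sin F = 84.79·sin(97°) ≈ 84.16.
Since ∠F is not acute, a triangle exists only if ED > DF; here ED > DF, so there is exactly one triangle.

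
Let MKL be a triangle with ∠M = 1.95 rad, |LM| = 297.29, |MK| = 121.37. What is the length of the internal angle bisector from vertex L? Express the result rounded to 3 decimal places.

321.666

By the law of cosines, |KL|² = |LM|² + |MK|² − 2·|LM|·|MK|·cos M = 1.2983e+05, so |KL| ≈ 360.31.
Law of cosines again: cos L = (|KL|² + |LM|² − |MK|²)/(2·|KL|·|LM|) ≈ 0.94978, so ∠L ≈ 0.318 rad.
The bisector from L has length 2·|KL|·|LM|·cos(∠L/2)/(|KL|+|LM|) ≈ 321.67.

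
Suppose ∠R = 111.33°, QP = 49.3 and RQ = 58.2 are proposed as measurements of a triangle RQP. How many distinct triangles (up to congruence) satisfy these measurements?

0

RQ·sin R = 58.2·sin(111.33°) ≈ 54.21.
Since ∠R is not acute, a triangle exists only if QP > RQ; here QP ≤ RQ, so there is no triangle.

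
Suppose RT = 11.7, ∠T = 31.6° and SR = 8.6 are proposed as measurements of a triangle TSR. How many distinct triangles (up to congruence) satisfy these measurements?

2

RT·sin T = 11.7·sin(31.6°) ≈ 6.131.
Since RT sin T < SR < RT (6.131 < 8.6 < 11.7), two triangles exist.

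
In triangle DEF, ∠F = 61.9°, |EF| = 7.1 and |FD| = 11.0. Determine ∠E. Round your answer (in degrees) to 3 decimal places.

78.814

By the law of cosines, |DE|² = |EF|² + |FD|² − 2·|EF|·|FD|·cos F = 97.838, so |DE| ≈ 9.8913.
Law of cosines again: cos E = (|DE|² + |EF|² − |FD|²)/(2·|DE|·|EF|) ≈ 0.19400, so ∠E ≈ 78.81°.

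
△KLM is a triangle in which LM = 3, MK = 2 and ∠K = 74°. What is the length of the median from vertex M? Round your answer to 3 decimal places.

Law of sines: sin L = MK·sin K/LM ≈ 0.64084.
Since LM ≥ MK, only the acute value applies: ∠L ≈ 39.85°.
Then ∠M = 180° − ∠K − ∠L ≈ 66.15°.
Law of sines gives KL = LM·sin M/sin K ≈ 2.8543.
Median from M: ½√(2·LM² + 2·MK² − KL²) ≈ 2.1126.

2.113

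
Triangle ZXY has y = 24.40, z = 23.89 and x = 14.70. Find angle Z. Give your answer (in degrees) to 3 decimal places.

By the law of cosines, cos Z = (x² + y² − z²) / (2·x·y) ≈ 0.33556, so ∠Z ≈ 70.39°.

70.393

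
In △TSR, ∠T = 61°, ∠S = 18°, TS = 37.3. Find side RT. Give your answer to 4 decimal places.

The third angle is ∠R = 180° − ∠T − ∠S = 101.00°.
Law of sines: RT = TS·sin S/sin R ≈ 11.742.

11.7421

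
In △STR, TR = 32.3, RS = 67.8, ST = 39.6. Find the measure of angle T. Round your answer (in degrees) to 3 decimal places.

By the law of cosines, cos T = (ST² + TR² − RS²) / (2·ST·TR) ≈ -0.77610, so ∠T ≈ 140.90°.

140.905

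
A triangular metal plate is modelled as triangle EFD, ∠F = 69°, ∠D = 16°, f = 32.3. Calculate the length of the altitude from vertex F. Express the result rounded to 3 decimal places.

h_F ≈ 9.500

The third angle is ∠E = 180° − ∠F − ∠D = 95.00°.
Law of sines: e = f·sin E/sin F ≈ 34.466.
Law of sines: d = f·sin D/sin F ≈ 9.5365.
Area = ½·f·e·sin D ≈ 153.43.
The altitude from F has length 2·area/f ≈ 9.5002.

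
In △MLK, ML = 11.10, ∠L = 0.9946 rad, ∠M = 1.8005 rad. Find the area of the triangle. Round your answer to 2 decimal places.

area ≈ 148.12

The third angle is ∠K = π − ∠M − ∠L = 0.3465 rad.
Law of sines: LK = ML·sin M/sin K ≈ 31.827.
Law of sines: KM = ML·sin L/sin K ≈ 27.408.
Area = ½·ML·LK·sin L ≈ 148.12.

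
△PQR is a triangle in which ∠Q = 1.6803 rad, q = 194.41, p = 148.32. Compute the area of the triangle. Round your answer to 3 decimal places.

Law of sines: sin P = p·sin Q/q ≈ 0.75835.
Since q ≥ p, only the acute value applies: ∠P ≈ 0.8608 rad.
Then ∠R = π − ∠Q − ∠P ≈ 0.6005 rad.
Law of sines gives r = q·sin R/sin Q ≈ 110.52.
Area = ½·q·p·sin R ≈ 8146.7.

area ≈ 8146.748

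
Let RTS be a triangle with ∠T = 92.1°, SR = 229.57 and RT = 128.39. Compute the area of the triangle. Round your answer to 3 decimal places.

Law of sines: sin S = RT·sin T/SR ≈ 0.55889.
Since SR ≥ RT, only the acute value applies: ∠S ≈ 33.98°.
Then ∠R = 180° − ∠T − ∠S ≈ 53.92°.
Law of sines gives TS = SR·sin R/sin T ≈ 185.66.
Area = ½·SR·RT·sin R ≈ 11911.

11910.745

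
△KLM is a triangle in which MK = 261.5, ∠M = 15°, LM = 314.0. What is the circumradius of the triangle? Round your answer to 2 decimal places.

By the law of cosines, KL² = LM² + MK² − 2·LM·MK·cos M = 8352, so KL ≈ 91.389.
Area = ½·LM·MK·sin M ≈ 10626.
Circumradius = KL/(2 sin M) ≈ 176.55.

R ≈ 176.55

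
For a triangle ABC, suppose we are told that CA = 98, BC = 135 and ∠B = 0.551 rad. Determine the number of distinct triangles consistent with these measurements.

BC·sin B = 135·sin(0.551 rad) ≈ 70.68.
Since BC sin B < CA < BC (70.68 < 98 < 135), two triangles exist.

2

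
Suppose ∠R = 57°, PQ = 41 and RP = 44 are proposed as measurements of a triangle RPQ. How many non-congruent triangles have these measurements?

RP·sin R = 44·sin(57°) ≈ 36.9.
Since RP sin R < PQ < RP (36.9 < 41 < 44), two triangles exist.

2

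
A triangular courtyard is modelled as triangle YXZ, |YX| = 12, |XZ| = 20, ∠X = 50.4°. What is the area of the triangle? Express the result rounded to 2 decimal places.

area ≈ 92.46

Area = ½·|YX|·|XZ|·sin X ≈ 92.462.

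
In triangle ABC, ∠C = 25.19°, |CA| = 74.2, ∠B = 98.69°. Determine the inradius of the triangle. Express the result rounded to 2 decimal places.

The third angle is ∠A = 180° − ∠B − ∠C = 56.12°.
Law of sines: |BC| = |CA|·sin A/sin B ≈ 62.317.
Law of sines: |AB| = |CA|·sin C/sin B ≈ 31.948.
Area = ½·|CA|·|BC|·sin C ≈ 984.02.
Semiperimeter s = (62.317+74.2+31.948)/2 = 84.232.
Inradius = area/s = 984.02/84.232 ≈ 11.682.

r ≈ 11.68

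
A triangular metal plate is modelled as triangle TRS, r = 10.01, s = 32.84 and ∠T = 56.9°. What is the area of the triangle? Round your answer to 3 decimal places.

Area = ½·r·s·sin T ≈ 137.69.

137.691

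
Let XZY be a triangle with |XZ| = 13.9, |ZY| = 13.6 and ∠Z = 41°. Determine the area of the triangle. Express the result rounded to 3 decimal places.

Area = ½·|XZ|·|ZY|·sin Z ≈ 62.011.

62.011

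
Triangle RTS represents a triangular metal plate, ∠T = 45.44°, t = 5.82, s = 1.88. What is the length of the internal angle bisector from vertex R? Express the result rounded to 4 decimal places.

Law of sines: sin S = s·sin T/t ≈ 0.23016.
Since t ≥ s, only the acute value applies: ∠S ≈ 13.31°.
Then ∠R = 180° − ∠T − ∠S ≈ 121.25°.
Law of sines gives r = t·sin R/sin T ≈ 6.9829.
The bisector from R has length 2·t·s·cos(∠R/2)/(t+s) ≈ 1.394.

t_R ≈ 1.3940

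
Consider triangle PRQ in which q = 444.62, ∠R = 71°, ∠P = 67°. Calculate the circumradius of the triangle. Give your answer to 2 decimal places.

332.24

The third angle is ∠Q = 180° − ∠P − ∠R = 42.00°.
Law of sines: p = q·sin P/sin Q ≈ 611.65.
Law of sines: r = q·sin R/sin Q ≈ 628.27.
Circumradius = q/(2 sin Q) ≈ 332.24.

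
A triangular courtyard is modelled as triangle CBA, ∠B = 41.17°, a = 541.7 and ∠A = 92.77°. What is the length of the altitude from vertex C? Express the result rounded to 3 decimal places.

356.599

The third angle is ∠C = 180° − ∠B − ∠A = 46.06°.
Law of sines: c = a·sin C/sin A ≈ 390.52.
Law of sines: b = a·sin B/sin A ≈ 357.02.
Area = ½·a·c·sin B ≈ 69629.
The altitude from C has length 2·area/c ≈ 356.6.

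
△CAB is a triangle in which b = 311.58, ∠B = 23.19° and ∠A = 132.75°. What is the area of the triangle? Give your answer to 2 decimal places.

area ≈ 36904.05

The third angle is ∠C = 180° − ∠A − ∠B = 24.06°.
Law of sines: c = b·sin C/sin B ≈ 322.59.
Law of sines: a = b·sin A/sin B ≈ 581.03.
Area = ½·b·c·sin A ≈ 36904.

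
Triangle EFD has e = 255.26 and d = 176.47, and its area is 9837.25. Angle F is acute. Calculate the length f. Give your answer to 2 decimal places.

123.51

From area = ½·d·e·sin F, we get sin F = 2·area/(d·e) ≈ 0.43677.
Taking the acute solution, ∠F ≈ 25.90°.
Law of cosines then gives f ≈ 123.51.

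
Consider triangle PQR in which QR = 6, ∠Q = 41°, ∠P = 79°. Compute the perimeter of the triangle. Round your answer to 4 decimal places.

The third angle is ∠R = 180° − ∠P − ∠Q = 60.00°.
Law of sines: RP = QR·sin Q/sin P ≈ 4.01.
Law of sines: PQ = QR·sin R/sin P ≈ 5.2934.
Semiperimeter s = (6+4.01+5.2934)/2 = 7.6517.
Perimeter = 6 + 4.01 + 5.2934 = 15.303.

perimeter ≈ 15.3034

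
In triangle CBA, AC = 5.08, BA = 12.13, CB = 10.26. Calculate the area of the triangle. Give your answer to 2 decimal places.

Semiperimeter s = (12.13 + 5.08 + 10.26)/2 = 13.735.
Heron's formula: area = √(13.735·1.605·8.655·3.475) ≈ 25.749.

area ≈ 25.75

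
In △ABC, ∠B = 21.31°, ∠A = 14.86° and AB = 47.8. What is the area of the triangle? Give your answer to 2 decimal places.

The third angle is ∠C = 180° − ∠A − ∠B = 143.83°.
Law of sines: BC = AB·sin A/sin C ≈ 20.771.
Law of sines: CA = AB·sin B/sin C ≈ 29.434.
Area = ½·AB·BC·sin B ≈ 180.41.

area ≈ 180.41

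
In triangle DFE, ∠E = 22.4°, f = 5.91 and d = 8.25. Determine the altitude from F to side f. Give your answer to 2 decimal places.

By the law of cosines, e² = d² + f² − 2·d·f·cos E = 12.833, so e ≈ 3.5824.
Area = ½·d·f·sin E ≈ 9.29.
The altitude from F has length 2·area/f ≈ 3.1438.

h_F ≈ 3.14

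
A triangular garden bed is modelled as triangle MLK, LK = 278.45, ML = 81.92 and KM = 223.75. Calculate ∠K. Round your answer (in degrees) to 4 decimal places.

∠K ≈ 14.0331°

By the law of cosines, cos K = (LK² + KM² − ML²) / (2·LK·KM) ≈ 0.97016, so ∠K ≈ 14.03°.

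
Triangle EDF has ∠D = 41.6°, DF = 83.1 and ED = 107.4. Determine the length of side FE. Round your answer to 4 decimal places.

71.3601

By the law of cosines, FE² = ED² + DF² − 2·ED·DF·cos D = 5092.3, so FE ≈ 71.36.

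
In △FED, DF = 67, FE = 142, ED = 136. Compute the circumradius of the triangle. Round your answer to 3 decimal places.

By the law of cosines, cos F = (DF² + FE² − ED²) / (2·DF·FE) ≈ 0.32358, so ∠F ≈ 71.12°.
Circumradius = ED/(2 sin F) ≈ 71.866.

R ≈ 71.866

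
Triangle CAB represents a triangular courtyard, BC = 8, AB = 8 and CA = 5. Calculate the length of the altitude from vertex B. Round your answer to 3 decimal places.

h_B ≈ 7.599

Semiperimeter s = (8 + 8 + 5)/2 = 10.5.
Heron's formula: area = √(10.5·2.5·2.5·5.5) ≈ 18.998.
The altitude from B has length 2·area/CA ≈ 7.5993.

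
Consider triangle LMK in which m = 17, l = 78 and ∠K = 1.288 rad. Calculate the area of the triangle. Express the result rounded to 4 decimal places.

Area = ½·l·m·sin K ≈ 636.66.

area ≈ 636.6649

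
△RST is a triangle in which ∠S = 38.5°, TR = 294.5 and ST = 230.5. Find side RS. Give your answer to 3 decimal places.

437.570

Law of sines: sin R = ST·sin S/TR ≈ 0.48723.
Since TR ≥ ST, only the acute value applies: ∠R ≈ 29.16°.
Then ∠T = 180° − ∠S − ∠R ≈ 112.34°.
Law of sines gives RS = TR·sin T/sin S ≈ 437.57.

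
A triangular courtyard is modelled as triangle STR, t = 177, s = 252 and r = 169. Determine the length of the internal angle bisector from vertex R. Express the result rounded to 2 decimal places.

194.12

By the law of cosines, cos R = (s² + t² − r²) / (2·s·t) ≈ 0.74289, so ∠R ≈ 42.02°.
The bisector from R has length 2·s·t·cos(∠R/2)/(s+t) ≈ 194.12.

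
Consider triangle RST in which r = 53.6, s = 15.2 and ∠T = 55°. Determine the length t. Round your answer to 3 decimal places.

46.577

By the law of cosines, t² = r² + s² − 2·r·s·cos T = 2169.4, so t ≈ 46.577.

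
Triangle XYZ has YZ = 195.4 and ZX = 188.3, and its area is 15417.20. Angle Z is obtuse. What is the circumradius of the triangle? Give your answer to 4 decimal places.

From area = ½·YZ·ZX·sin Z, we get sin Z = 2·area/(YZ·ZX) ≈ 0.83803.
Taking the obtuse solution, ∠Z ≈ 123.07°.
Law of cosines then gives XY ≈ 337.33.
Circumradius = XY/(2 sin Z) ≈ 201.26.

R ≈ 201.2610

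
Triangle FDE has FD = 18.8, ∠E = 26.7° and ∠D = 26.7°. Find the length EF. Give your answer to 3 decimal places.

18.800

The third angle is ∠F = 180° − ∠D − ∠E = 126.60°.
Law of sines: EF = FD·sin D/sin E ≈ 18.8.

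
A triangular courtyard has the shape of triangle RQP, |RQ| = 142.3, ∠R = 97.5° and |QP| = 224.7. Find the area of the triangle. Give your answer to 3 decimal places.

Law of sines: sin P = |RQ|·sin R/|QP| ≈ 0.62787.
Since |QP| ≥ |RQ|, only the acute value applies: ∠P ≈ 38.89°.
Then ∠Q = 180° − ∠R − ∠P ≈ 43.61°.
Law of sines gives |PR| = |QP|·sin Q/sin R ≈ 156.31.
Area = ½·|QP|·|RQ|·sin Q ≈ 11027.

area ≈ 11026.597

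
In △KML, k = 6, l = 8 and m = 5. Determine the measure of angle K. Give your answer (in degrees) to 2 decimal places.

By the law of cosines, cos K = (m² + l² − k²) / (2·m·l) ≈ 0.66250, so ∠K ≈ 48.51°.

48.51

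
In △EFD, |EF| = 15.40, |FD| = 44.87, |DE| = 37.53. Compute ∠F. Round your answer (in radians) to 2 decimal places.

By the law of cosines, cos F = (|EF|² + |FD|² − |DE|²) / (2·|EF|·|FD|) ≈ 0.60925, so ∠F ≈ 0.916 rad.

∠F ≈ 0.92 rad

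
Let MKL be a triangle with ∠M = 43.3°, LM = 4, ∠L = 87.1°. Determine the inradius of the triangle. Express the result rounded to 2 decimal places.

The third angle is ∠K = 180° − ∠L − ∠M = 49.60°.
Law of sines: KL = LM·sin M/sin K ≈ 3.6023.
Law of sines: MK = LM·sin L/sin K ≈ 5.2458.
Area = ½·LM·KL·sin L ≈ 7.1953.
Semiperimeter s = (3.6023+4+5.2458)/2 = 6.424.
Inradius = area/s = 7.1953/6.424 ≈ 1.1201.

1.12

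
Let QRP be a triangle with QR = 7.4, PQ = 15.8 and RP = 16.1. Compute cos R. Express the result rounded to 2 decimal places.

By the law of cosines, cos R = (QR² + RP² − PQ²) / (2·QR·RP) ≈ 0.26998, so ∠R ≈ 74.34°.

0.27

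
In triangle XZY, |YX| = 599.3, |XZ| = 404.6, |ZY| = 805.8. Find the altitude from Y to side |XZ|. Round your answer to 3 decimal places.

578.568

Semiperimeter s = (805.8 + 599.3 + 404.6)/2 = 904.85.
Heron's formula: area = √(904.85·99.05·305.55·500.25) ≈ 1.1704e+05.
The altitude from Y has length 2·area/|XZ| ≈ 578.57.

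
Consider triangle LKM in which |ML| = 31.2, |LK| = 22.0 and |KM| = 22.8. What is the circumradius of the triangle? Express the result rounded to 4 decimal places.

15.6072

By the law of cosines, cos L = (|ML|² + |LK|² − |KM|²) / (2·|ML|·|LK|) ≈ 0.68298, so ∠L ≈ 46.92°.
Circumradius = |KM|/(2 sin L) ≈ 15.607.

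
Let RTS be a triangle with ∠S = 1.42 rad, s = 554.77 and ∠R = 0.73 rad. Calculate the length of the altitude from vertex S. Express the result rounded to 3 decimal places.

The third angle is ∠T = π − ∠S − ∠R = 0.992 rad.
Law of sines: r = s·sin R/sin S ≈ 374.21.
Law of sines: t = s·sin T/sin S ≈ 469.62.
Area = ½·s·r·sin T ≈ 86869.
The altitude from S has length 2·area/s ≈ 313.17.

313.172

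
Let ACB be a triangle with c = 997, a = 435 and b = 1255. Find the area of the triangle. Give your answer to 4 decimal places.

193465.9570

Semiperimeter s = (435 + 997 + 1255)/2 = 1343.5.
Heron's formula: area = √(1343.5·908.5·346.5·88.5) ≈ 1.9347e+05.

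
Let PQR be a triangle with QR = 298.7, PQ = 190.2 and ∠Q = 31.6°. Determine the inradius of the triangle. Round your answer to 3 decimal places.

By the law of cosines, RP² = PQ² + QR² − 2·PQ·QR·cos Q = 28620, so RP ≈ 169.17.
Area = ½·PQ·QR·sin Q ≈ 14885.
Semiperimeter s = (298.7+169.17+190.2)/2 = 329.04.
Inradius = area/s = 14885/329.04 ≈ 45.237.

r ≈ 45.237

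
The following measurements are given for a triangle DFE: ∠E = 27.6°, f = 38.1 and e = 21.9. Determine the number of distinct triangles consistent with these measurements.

2

f·sin E = 38.1·sin(27.6°) ≈ 17.65.
Since f sin E < e < f (17.65 < 21.9 < 38.1), two triangles exist.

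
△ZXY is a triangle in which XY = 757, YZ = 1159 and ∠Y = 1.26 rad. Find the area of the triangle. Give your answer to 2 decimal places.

Area = ½·XY·YZ·sin Y ≈ 4.1766e+05.

area ≈ 417664.42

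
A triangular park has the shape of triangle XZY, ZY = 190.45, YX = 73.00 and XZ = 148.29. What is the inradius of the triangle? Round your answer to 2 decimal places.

r ≈ 23.94

Semiperimeter s = (190.45 + 73 + 148.29)/2 = 205.87.
Heron's formula: area = √(205.87·15.42·132.87·57.58) ≈ 4928.2.
Inradius = area/s = 4928.2/205.87 ≈ 23.938.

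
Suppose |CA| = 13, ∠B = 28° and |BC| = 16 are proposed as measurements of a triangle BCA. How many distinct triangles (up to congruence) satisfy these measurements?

|BC|·sin B = 16·sin(28°) ≈ 7.512.
Since |BC| sin B < |CA| < |BC| (7.512 < 13 < 16), two triangles exist.

2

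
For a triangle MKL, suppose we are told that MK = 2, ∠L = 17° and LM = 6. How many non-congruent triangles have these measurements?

2

LM·sin L = 6·sin(17°) ≈ 1.754.
Since LM sin L < MK < LM (1.754 < 2 < 6), two triangles exist.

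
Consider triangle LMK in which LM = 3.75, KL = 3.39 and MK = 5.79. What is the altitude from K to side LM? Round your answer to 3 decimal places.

h_K ≈ 3.219

Semiperimeter s = (5.79 + 3.39 + 3.75)/2 = 6.465.
Heron's formula: area = √(6.465·0.675·3.075·2.715) ≈ 6.0359.
The altitude from K has length 2·area/LM ≈ 3.2192.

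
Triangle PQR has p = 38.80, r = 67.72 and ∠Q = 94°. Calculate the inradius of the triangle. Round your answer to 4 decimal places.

By the law of cosines, q² = r² + p² − 2·r·p·cos Q = 6458, so q ≈ 80.362.
Area = ½·r·p·sin Q ≈ 1310.6.
Semiperimeter s = (38.8+80.362+67.72)/2 = 93.441.
Inradius = area/s = 1310.6/93.441 ≈ 14.026.

14.0256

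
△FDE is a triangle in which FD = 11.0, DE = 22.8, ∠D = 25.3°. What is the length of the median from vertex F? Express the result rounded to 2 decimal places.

By the law of cosines, EF² = FD² + DE² − 2·FD·DE·cos D = 187.35, so EF ≈ 13.688.
Median from F: ½√(2·EF² + 2·FD² − DE²) ≈ 4.921.

4.92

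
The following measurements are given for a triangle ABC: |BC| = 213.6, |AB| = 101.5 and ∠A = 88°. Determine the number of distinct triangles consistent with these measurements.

|AB|·sin A = 101.5·sin(88°) ≈ 101.4.
Since |BC| ≥ |AB|, exactly one triangle exists.

1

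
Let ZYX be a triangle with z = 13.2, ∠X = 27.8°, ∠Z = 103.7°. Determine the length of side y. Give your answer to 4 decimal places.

The third angle is ∠Y = 180° − ∠X − ∠Z = 48.50°.
Law of sines: y = z·sin Y/sin Z ≈ 10.176.

10.1757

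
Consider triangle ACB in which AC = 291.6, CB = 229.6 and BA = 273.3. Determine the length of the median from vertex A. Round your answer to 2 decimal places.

Median from A: ½√(2·BA² + 2·AC² − CB²) ≈ 258.23.

m_A ≈ 258.23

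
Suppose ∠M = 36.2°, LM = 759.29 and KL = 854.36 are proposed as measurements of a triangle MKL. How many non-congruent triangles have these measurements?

LM·sin M = 759.29·sin(36.2°) ≈ 448.4.
Since KL ≥ LM, exactly one triangle exists.

1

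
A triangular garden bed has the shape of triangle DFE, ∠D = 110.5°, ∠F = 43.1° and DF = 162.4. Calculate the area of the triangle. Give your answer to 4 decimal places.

The third angle is ∠E = 180° − ∠D − ∠F = 26.40°.
Law of sines: FE = DF·sin D/sin E ≈ 342.11.
Law of sines: ED = DF·sin F/sin E ≈ 249.56.
Area = ½·DF·FE·sin F ≈ 18981.

area ≈ 18981.0665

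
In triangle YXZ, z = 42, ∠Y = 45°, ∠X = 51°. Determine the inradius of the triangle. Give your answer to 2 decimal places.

The third angle is ∠Z = 180° − ∠Y − ∠X = 84.00°.
Law of sines: y = z·sin Y/sin Z ≈ 29.862.
Law of sines: x = z·sin X/sin Z ≈ 32.82.
Area = ½·z·y·sin X ≈ 487.35.
Semiperimeter s = (29.862+32.82+42)/2 = 52.341.
Inradius = area/s = 487.35/52.341 ≈ 9.3111.

9.31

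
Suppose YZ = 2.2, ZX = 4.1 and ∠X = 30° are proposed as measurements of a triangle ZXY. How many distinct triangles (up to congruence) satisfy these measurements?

2

ZX·sin X = 4.1·sin(30°) ≈ 2.05.
Since ZX sin X < YZ < ZX (2.05 < 2.2 < 4.1), two triangles exist.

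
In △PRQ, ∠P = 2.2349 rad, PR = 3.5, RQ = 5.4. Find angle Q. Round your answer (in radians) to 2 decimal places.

∠Q ≈ 0.54 rad

Law of sines: sin Q = PR·sin P/RQ ≈ 0.51040.
Since RQ ≥ PR, only the acute value applies: ∠Q ≈ 0.5356 rad.
Then ∠R = π − ∠P − ∠Q ≈ 0.3710 rad.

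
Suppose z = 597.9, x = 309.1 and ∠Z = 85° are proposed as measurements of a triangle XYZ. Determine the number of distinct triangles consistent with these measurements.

x·sin Z = 309.1·sin(85°) ≈ 307.9.
Since z ≥ x, exactly one triangle exists.

1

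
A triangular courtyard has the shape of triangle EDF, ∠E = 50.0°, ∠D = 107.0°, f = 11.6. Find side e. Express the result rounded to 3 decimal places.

The third angle is ∠F = 180° − ∠E − ∠D = 23.00°.
Law of sines: e = f·sin E/sin F ≈ 22.742.

22.742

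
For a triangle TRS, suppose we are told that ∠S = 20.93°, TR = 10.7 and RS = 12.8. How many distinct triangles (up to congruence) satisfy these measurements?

2

RS·sin S = 12.8·sin(20.93°) ≈ 4.573.
Since RS sin S < TR < RS (4.573 < 10.7 < 12.8), two triangles exist.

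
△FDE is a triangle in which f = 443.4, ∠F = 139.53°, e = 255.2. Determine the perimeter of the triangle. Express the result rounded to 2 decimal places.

perimeter ≈ 915.76

Law of sines: sin E = e·sin F/f ≈ 0.37356.
Since f ≥ e, only the acute value applies: ∠E ≈ 21.94°.
Then ∠D = 180° − ∠F − ∠E ≈ 18.53°.
Law of sines gives d = f·sin D/sin F ≈ 217.16.
Semiperimeter s = (443.4+217.16+255.2)/2 = 457.88.
Perimeter = 443.4 + 217.16 + 255.2 = 915.76.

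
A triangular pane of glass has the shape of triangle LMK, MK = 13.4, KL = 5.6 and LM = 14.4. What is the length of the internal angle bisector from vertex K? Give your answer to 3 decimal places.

t_K ≈ 5.651

By the law of cosines, cos K = (MK² + KL² − LM²) / (2·MK·KL) ≈ 0.02372, so ∠K ≈ 88.64°.
The bisector from K has length 2·MK·KL·cos(∠K/2)/(MK+KL) ≈ 5.6513.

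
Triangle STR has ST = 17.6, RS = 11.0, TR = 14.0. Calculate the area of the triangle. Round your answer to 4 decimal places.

area ≈ 76.9787

Semiperimeter s = (14 + 11 + 17.6)/2 = 21.3.
Heron's formula: area = √(21.3·7.3·10.3·3.7) ≈ 76.979.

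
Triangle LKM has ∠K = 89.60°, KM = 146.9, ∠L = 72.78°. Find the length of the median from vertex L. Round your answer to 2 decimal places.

m_L ≈ 86.69

The third angle is ∠M = 180° − ∠L − ∠K = 17.62°.
Law of sines: ML = KM·sin K/sin L ≈ 153.79.
Law of sines: LK = KM·sin M/sin L ≈ 46.554.
Median from L: ½√(2·ML² + 2·LK² − KM²) ≈ 86.686.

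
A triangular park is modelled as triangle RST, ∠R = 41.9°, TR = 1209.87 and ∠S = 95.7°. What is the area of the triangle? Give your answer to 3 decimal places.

331224.436

The third angle is ∠T = 180° − ∠R − ∠S = 42.40°.
Law of sines: ST = TR·sin R/sin S ≈ 812.01.
Law of sines: RS = TR·sin T/sin S ≈ 819.87.
Area = ½·TR·ST·sin T ≈ 3.3122e+05.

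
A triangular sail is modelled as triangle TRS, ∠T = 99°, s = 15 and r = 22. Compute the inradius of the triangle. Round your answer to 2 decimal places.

By the law of cosines, t² = r² + s² − 2·r·s·cos T = 812.25, so t ≈ 28.5.
Area = ½·r·s·sin T ≈ 162.97.
Semiperimeter p = (28.5+22+15)/2 = 32.75.
Inradius = area/p = 162.97/32.75 ≈ 4.9761.

4.98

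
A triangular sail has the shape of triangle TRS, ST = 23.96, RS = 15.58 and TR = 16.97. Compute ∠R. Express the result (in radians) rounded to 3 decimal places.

∠R ≈ 1.653 rad

By the law of cosines, cos R = (TR² + RS² − ST²) / (2·TR·RS) ≈ -0.08201, so ∠R ≈ 1.6529 rad.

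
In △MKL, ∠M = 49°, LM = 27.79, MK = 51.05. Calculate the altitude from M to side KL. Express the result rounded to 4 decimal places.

By the law of cosines, KL² = LM² + MK² − 2·LM·MK·cos M = 1516.9, so KL ≈ 38.948.
Area = ½·LM·MK·sin M ≈ 535.35.
The altitude from M has length 2·area/KL ≈ 27.491.

h_M ≈ 27.4906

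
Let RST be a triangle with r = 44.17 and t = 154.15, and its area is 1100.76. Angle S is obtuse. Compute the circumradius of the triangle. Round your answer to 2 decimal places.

303.81

From area = ½·t·r·sin S, we get sin S = 2·area/(t·r) ≈ 0.32333.
Taking the obtuse solution, ∠S ≈ 161.14°.
Law of cosines then gives s ≈ 196.47.
Circumradius = s/(2 sin S) ≈ 303.81.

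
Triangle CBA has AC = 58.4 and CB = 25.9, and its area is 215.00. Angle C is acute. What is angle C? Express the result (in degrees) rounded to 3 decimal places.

∠C ≈ 16.516°

From area = ½·AC·CB·sin C, we get sin C = 2·area/(AC·CB) ≈ 0.28429.
Taking the acute solution, ∠C ≈ 16.52°.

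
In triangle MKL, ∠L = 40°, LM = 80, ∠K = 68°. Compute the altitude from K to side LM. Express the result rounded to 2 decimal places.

52.75

The third angle is ∠M = 180° − ∠K − ∠L = 72.00°.
Law of sines: KL = LM·sin M/sin K ≈ 82.06.
Law of sines: MK = LM·sin L/sin K ≈ 55.462.
Area = ½·LM·KL·sin L ≈ 2109.9.
The altitude from K has length 2·area/LM ≈ 52.747.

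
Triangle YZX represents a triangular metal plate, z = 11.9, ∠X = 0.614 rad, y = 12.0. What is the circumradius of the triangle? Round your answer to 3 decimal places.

6.269

By the law of cosines, x² = y² + z² − 2·y·z·cos X = 52.175, so x ≈ 7.2232.
Area = ½·y·z·sin X ≈ 41.137.
Circumradius = x/(2 sin X) ≈ 6.2686.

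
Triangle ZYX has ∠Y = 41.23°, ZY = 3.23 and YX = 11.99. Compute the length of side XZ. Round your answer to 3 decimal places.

By the law of cosines, XZ² = ZY² + YX² − 2·ZY·YX·cos Y = 95.941, so XZ ≈ 9.795.

9.795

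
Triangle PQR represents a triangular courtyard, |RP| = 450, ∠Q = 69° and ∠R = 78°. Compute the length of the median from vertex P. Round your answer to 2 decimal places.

441.78

The third angle is ∠P = 180° − ∠Q − ∠R = 33.00°.
Law of sines: |QR| = |RP|·sin P/sin Q ≈ 262.52.
Law of sines: |PQ| = |RP|·sin R/sin Q ≈ 471.48.
Median from P: ½√(2·|RP|² + 2·|PQ|² − |QR|²) ≈ 441.78.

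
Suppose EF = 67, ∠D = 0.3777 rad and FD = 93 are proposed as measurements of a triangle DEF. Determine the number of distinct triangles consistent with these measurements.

2

FD·sin D = 93·sin(0.3777 rad) ≈ 34.3.
Since FD sin D < EF < FD (34.3 < 67 < 93), two triangles exist.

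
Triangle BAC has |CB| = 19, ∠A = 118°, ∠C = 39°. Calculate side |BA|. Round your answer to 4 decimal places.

13.5422

The third angle is ∠B = 180° − ∠A − ∠C = 23.00°.
Law of sines: |BA| = |CB|·sin C/sin A ≈ 13.542.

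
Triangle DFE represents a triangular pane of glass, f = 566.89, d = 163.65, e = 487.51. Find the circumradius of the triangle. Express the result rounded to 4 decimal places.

By the law of cosines, cos D = (f² + e² − d²) / (2·f·e) ≈ 0.96295, so ∠D ≈ 15.65°.
Circumradius = d/(2 sin D) ≈ 303.4.

R ≈ 303.4041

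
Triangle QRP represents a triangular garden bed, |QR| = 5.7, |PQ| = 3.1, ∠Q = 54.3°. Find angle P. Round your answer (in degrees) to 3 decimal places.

92.797

By the law of cosines, |RP|² = |PQ|² + |QR|² − 2·|PQ|·|QR|·cos Q = 21.478, so |RP| ≈ 4.6344.
Law of cosines again: cos P = (|RP|² + |PQ|² − |QR|²)/(2·|RP|·|PQ|) ≈ -0.04881, so ∠P ≈ 92.80°.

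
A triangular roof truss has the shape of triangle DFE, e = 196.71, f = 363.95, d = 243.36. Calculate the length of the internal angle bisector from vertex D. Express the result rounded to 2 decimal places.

By the law of cosines, cos D = (f² + e² − d²) / (2·f·e) ≈ 0.78172, so ∠D ≈ 38.58°.
The bisector from D has length 2·f·e·cos(∠D/2)/(f+e) ≈ 241.05.

241.05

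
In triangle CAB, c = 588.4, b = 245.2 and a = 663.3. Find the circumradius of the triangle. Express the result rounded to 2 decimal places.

By the law of cosines, cos C = (a² + b² − c²) / (2·a·b) ≈ 0.47305, so ∠C ≈ 61.77°.
Circumradius = c/(2 sin C) ≈ 333.93.

R ≈ 333.93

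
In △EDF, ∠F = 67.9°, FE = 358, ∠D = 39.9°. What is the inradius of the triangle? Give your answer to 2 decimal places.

125.32

The third angle is ∠E = 180° − ∠D − ∠F = 72.20°.
Law of sines: DF = FE·sin E/sin D ≈ 531.39.
Law of sines: ED = FE·sin F/sin D ≈ 517.11.
Area = ½·FE·DF·sin F ≈ 88131.
Semiperimeter s = (531.39+358+517.11)/2 = 703.25.
Inradius = area/s = 88131/703.25 ≈ 125.32.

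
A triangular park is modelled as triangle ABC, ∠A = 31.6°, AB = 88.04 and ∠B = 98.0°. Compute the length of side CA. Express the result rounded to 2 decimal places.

113.15

The third angle is ∠C = 180° − ∠A − ∠B = 50.40°.
Law of sines: CA = AB·sin B/sin C ≈ 113.15.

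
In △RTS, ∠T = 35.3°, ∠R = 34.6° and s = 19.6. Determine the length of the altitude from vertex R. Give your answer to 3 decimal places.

11.326

The third angle is ∠S = 180° − ∠R − ∠T = 110.10°.
Law of sines: r = s·sin R/sin S ≈ 11.852.
Law of sines: t = s·sin T/sin S ≈ 12.061.
Area = ½·s·r·sin T ≈ 67.115.
The altitude from R has length 2·area/r ≈ 11.326.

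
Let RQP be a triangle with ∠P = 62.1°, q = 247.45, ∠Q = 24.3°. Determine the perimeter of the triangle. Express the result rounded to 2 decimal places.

perimeter ≈ 1379.00

The third angle is ∠R = 180° − ∠Q − ∠P = 93.60°.
Law of sines: r = q·sin R/sin Q ≈ 600.13.
Law of sines: p = q·sin P/sin Q ≈ 531.42.
Semiperimeter s = (600.13+247.45+531.42)/2 = 689.5.
Perimeter = 600.13 + 247.45 + 531.42 = 1379.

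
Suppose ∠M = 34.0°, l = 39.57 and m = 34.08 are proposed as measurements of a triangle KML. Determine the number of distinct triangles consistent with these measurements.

l·sin M = 39.57·sin(34.0°) ≈ 22.13.
Since l sin M < m < l (22.13 < 34.08 < 39.57), two triangles exist.

2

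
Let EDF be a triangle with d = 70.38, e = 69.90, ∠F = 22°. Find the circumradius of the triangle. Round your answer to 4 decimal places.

R ≈ 35.7319

By the law of cosines, f² = e² + d² − 2·e·d·cos F = 716.68, so f ≈ 26.771.
Area = ½·e·d·sin F ≈ 921.45.
Circumradius = f/(2 sin F) ≈ 35.732.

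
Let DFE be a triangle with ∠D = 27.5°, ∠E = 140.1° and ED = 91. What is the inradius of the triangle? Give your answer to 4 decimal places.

The third angle is ∠F = 180° − ∠E − ∠D = 12.40°.
Law of sines: FE = ED·sin D/sin F ≈ 195.68.
Law of sines: DF = ED·sin E/sin F ≈ 271.83.
Area = ½·ED·FE·sin E ≈ 5711.1.
Semiperimeter s = (195.68+91+271.83)/2 = 279.26.
Inradius = area/s = 5711.1/279.26 ≈ 20.451.

r ≈ 20.4511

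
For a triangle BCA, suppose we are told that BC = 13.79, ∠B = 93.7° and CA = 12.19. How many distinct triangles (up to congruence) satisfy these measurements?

0

BC·sin B = 13.79·sin(93.7°) ≈ 13.76.
Since ∠B is not acute, a triangle exists only if CA > BC; here CA ≤ BC, so there is no triangle.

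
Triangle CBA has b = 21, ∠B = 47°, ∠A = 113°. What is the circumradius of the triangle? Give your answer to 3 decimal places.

R ≈ 14.357

The third angle is ∠C = 180° − ∠B − ∠A = 20.00°.
Law of sines: c = b·sin C/sin B ≈ 9.8207.
Law of sines: a = b·sin A/sin B ≈ 26.431.
Circumradius = b/(2 sin B) ≈ 14.357.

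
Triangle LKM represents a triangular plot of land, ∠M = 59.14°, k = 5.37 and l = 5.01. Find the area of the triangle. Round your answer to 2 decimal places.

Area = ½·l·k·sin M ≈ 11.547.

area ≈ 11.55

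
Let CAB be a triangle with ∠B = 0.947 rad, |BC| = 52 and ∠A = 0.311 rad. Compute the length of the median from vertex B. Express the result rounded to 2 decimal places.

The third angle is ∠C = π − ∠A − ∠B = 1.884 rad.
Law of sines: |AB| = |BC|·sin C/sin A ≈ 161.68.
Law of sines: |CA| = |BC|·sin B/sin A ≈ 137.93.
Median from B: ½√(2·|AB|² + 2·|BC|² − |CA|²) ≈ 98.32.

98.32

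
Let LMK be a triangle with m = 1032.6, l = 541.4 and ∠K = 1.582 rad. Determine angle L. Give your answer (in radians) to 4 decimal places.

By the law of cosines, k² = l² + m² − 2·l·m·cos K = 1.3719e+06, so k ≈ 1171.3.
Law of cosines again: cos L = (m² + k² − l²)/(2·m·k) ≈ 0.88678, so ∠L ≈ 0.480 rad.

∠L ≈ 0.4805 rad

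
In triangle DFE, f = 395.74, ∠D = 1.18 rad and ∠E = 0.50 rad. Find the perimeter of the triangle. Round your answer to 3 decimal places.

perimeter ≈ 954.701

The third angle is ∠F = π − ∠E − ∠D = 1.462 rad.
Law of sines: d = f·sin D/sin F ≈ 368.1.
Law of sines: e = f·sin E/sin F ≈ 190.86.
Semiperimeter s = (368.1+395.74+190.86)/2 = 477.35.
Perimeter = 368.1 + 395.74 + 190.86 = 954.7.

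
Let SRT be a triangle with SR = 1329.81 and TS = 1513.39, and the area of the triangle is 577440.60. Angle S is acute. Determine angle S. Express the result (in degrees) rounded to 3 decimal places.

From area = ½·TS·SR·sin S, we get sin S = 2·area/(TS·SR) ≈ 0.57385.
Taking the acute solution, ∠S ≈ 35.02°.

∠S ≈ 35.019°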